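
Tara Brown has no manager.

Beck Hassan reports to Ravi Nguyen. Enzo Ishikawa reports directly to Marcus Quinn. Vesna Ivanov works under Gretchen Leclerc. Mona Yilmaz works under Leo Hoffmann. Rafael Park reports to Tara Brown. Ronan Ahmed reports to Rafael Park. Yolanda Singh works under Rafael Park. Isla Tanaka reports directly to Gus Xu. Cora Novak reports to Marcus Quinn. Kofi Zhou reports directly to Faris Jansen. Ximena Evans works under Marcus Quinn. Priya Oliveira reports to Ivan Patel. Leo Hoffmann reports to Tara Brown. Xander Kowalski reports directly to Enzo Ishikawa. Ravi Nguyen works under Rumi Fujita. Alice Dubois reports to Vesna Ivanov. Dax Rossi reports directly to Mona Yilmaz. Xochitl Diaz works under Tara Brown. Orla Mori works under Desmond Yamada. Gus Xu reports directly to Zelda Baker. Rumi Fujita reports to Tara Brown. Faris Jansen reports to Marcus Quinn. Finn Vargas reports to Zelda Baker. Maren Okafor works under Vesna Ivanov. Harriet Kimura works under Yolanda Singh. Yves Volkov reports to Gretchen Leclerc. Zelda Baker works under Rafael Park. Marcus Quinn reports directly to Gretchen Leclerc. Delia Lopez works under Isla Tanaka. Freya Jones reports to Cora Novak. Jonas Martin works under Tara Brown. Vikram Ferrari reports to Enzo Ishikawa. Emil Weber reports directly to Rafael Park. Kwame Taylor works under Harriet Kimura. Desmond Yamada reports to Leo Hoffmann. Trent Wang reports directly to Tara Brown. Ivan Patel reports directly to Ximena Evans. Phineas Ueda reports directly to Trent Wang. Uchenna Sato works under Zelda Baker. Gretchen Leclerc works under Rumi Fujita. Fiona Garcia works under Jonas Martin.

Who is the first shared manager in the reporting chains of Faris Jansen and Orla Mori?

Tara Brown

Faris Jansen's chain of managers is Marcus Quinn, Gretchen Leclerc, Rumi Fujita, Tara Brown. Orla Mori's chain of managers is Desmond Yamada, Leo Hoffmann, Tara Brown. The first manager that appears in both chains is Tara Brown.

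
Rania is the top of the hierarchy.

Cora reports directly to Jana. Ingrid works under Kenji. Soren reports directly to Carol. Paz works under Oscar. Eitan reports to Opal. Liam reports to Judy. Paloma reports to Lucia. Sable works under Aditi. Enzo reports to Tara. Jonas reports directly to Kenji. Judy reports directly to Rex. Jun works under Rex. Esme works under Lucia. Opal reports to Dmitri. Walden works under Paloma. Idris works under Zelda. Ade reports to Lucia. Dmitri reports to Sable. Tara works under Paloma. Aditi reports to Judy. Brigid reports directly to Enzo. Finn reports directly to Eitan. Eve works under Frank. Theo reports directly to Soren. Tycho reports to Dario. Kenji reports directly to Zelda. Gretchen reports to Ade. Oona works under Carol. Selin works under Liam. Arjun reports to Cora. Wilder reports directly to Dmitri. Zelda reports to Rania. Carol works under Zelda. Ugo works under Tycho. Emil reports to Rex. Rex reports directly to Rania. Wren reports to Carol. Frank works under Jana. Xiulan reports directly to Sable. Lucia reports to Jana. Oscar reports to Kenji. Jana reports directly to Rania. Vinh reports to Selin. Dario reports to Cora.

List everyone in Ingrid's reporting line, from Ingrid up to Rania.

Ingrid reports to Kenji. Kenji reports to Zelda. Zelda reports to Rania. Rania is at the top.

Ingrid -> Kenji -> Zelda -> Rania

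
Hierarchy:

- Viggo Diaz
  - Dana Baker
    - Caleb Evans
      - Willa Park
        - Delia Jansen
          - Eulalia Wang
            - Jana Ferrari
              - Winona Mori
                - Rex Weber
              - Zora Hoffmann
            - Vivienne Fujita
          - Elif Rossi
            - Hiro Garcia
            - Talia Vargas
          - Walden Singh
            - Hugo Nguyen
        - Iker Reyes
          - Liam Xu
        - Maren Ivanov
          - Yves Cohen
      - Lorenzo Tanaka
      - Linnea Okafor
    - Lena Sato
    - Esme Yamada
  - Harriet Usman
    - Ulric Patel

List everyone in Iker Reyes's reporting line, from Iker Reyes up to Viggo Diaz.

Iker Reyes -> Willa Park -> Caleb Evans -> Dana Baker -> Viggo Diaz

Iker Reyes reports to Willa Park. Willa Park reports to Caleb Evans. Caleb Evans reports to Dana Baker. Dana Baker reports to Viggo Diaz. Viggo Diaz is at the top.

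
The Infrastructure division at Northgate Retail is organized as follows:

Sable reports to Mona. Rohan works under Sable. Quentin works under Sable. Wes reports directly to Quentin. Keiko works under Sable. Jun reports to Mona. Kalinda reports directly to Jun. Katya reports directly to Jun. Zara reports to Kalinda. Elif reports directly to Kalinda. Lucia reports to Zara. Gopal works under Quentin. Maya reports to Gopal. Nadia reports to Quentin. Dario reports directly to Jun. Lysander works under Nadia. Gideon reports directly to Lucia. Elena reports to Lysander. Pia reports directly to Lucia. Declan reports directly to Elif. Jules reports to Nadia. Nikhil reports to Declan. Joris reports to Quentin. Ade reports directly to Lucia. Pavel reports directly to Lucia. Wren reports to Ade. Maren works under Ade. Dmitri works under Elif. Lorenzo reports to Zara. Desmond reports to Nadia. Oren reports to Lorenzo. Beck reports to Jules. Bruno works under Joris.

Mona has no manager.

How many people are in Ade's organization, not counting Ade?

Ade directly manages Wren, Maren. Wren has no reports. Maren has no reports. So Ade's organization is 2 direct reports plus everyone under them: 1 + 1 = 2.

2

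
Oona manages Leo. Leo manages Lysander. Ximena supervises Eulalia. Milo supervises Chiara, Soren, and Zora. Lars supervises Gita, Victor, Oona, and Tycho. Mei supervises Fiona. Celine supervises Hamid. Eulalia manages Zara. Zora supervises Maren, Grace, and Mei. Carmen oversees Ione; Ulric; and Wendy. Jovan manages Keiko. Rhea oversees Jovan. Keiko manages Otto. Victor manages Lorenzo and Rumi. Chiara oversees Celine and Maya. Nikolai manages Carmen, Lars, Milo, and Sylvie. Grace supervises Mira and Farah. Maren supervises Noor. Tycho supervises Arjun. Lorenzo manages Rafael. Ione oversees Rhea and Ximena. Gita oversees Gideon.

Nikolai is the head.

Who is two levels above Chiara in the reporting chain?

Nikolai

Chiara reports to Milo, and Milo reports to Nikolai. So Chiara's skip-level manager is Nikolai.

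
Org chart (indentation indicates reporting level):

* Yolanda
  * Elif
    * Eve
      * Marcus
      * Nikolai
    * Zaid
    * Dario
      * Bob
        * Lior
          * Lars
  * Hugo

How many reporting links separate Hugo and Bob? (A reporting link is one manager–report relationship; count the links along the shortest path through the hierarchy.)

Hugo is 1 level below Yolanda, and Bob is 3 levels below Yolanda (their lowest common manager). The shortest path runs up from Hugo to Yolanda and back down to Bob: 1 + 3 = 4 links.

4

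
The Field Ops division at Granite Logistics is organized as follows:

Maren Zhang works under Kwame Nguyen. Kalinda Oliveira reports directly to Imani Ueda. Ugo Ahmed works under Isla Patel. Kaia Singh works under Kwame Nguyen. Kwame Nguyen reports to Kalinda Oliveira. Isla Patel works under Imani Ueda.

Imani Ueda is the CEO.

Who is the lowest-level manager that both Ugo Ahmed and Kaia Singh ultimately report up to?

Ugo Ahmed's chain of managers is Isla Patel, Imani Ueda. Kaia Singh's chain of managers is Kwame Nguyen, Kalinda Oliveira, Imani Ueda. The first manager that appears in both chains is Imani Ueda.

Imani Ueda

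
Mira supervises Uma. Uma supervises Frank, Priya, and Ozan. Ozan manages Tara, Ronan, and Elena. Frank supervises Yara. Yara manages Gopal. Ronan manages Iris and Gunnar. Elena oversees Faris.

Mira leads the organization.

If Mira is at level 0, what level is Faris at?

Chain from Faris up to Mira: Faris → Elena → Ozan → Uma → Mira. That is 4 steps up, so Faris is 4 levels below Mira.

4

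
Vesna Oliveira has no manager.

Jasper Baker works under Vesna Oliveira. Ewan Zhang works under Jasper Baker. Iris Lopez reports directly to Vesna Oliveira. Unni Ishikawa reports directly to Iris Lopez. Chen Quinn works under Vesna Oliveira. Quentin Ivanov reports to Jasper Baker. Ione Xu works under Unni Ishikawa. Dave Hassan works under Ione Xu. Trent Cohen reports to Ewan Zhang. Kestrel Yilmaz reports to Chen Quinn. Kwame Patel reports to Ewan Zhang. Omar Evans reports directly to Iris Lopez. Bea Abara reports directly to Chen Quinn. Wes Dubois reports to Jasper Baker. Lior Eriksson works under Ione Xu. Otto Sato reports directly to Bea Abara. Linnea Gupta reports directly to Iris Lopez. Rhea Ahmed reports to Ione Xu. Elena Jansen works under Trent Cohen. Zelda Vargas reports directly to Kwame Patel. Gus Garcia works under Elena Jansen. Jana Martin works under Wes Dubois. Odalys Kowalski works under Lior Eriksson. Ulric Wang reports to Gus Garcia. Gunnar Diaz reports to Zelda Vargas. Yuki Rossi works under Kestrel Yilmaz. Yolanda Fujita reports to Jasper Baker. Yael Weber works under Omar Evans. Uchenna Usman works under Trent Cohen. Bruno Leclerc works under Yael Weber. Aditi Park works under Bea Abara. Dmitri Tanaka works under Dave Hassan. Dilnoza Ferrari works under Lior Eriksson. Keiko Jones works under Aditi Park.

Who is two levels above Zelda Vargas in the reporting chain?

Zelda Vargas reports to Kwame Patel, and Kwame Patel reports to Ewan Zhang. So Zelda Vargas's skip-level manager is Ewan Zhang.

Ewan Zhang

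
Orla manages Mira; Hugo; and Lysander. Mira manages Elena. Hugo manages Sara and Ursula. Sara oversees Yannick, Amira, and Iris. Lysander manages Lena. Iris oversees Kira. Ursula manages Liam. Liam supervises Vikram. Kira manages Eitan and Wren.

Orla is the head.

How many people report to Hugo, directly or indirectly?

Hugo directly manages Sara, Ursula. Under Sara: Iris, Kira, Eitan, Wren, Amira, Yannick (6). Under Ursula: Liam, Vikram (2). So Hugo's organization is 2 direct reports plus everyone under them: 7 + 3 = 10.

10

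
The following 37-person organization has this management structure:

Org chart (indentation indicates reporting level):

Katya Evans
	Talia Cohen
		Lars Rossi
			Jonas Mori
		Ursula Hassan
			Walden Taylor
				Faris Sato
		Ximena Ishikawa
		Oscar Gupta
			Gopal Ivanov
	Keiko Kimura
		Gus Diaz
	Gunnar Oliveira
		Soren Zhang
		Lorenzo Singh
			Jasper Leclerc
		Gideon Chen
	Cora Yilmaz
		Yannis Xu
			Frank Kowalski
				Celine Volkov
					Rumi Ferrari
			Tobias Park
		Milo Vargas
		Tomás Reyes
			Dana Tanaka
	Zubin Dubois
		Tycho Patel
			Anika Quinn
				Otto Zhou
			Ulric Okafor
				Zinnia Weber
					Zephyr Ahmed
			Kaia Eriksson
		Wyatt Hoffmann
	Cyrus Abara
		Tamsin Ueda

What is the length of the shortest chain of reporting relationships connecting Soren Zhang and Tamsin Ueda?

Soren Zhang is 2 levels below Katya Evans, and Tamsin Ueda is 2 levels below Katya Evans (their lowest common manager). The shortest path runs up from Soren Zhang to Katya Evans and back down to Tamsin Ueda: 2 + 2 = 4 links.

4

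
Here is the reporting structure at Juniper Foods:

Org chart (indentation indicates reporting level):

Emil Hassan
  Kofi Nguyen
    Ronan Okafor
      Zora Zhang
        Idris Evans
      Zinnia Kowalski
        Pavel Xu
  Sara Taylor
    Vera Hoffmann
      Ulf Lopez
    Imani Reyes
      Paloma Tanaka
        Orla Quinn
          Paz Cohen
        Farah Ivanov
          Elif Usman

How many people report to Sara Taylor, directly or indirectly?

8

Sara Taylor directly manages Vera Hoffmann, Imani Reyes. Under Vera Hoffmann: Ulf Lopez (1). Under Imani Reyes: Paloma Tanaka, Farah Ivanov, Elif Usman, Orla Quinn, Paz Cohen (5). So Sara Taylor's organization is 2 direct reports plus everyone under them: 2 + 6 = 8.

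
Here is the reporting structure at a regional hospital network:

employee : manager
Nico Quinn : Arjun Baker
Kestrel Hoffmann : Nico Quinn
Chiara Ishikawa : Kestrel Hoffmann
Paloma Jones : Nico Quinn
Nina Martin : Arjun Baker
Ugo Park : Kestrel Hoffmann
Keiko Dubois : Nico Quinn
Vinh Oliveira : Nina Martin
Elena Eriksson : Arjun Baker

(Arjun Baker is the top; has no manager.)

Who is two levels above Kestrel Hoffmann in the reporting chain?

Arjun Baker

Kestrel Hoffmann reports to Nico Quinn, and Nico Quinn reports to Arjun Baker. So Kestrel Hoffmann's skip-level manager is Arjun Baker.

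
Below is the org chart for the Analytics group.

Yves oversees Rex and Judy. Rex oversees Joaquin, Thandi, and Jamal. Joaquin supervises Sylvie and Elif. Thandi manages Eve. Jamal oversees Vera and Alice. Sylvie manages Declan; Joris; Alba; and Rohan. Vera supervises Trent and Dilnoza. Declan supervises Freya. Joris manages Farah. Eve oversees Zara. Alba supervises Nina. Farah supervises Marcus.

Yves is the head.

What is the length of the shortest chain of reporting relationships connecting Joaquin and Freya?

Freya is in Joaquin's organization: the chain from Freya up to Joaquin is Freya → Declan → Sylvie → Joaquin, which is 3 links.

3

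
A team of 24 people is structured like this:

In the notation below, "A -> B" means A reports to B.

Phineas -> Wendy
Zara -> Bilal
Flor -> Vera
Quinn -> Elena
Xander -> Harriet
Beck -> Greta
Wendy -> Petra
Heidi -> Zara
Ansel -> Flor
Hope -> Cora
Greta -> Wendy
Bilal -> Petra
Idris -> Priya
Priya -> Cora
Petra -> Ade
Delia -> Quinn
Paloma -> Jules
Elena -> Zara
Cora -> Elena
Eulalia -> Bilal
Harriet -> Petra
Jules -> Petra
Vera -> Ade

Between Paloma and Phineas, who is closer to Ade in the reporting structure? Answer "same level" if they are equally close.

Both Paloma and Phineas are 3 levels below Ade.

same level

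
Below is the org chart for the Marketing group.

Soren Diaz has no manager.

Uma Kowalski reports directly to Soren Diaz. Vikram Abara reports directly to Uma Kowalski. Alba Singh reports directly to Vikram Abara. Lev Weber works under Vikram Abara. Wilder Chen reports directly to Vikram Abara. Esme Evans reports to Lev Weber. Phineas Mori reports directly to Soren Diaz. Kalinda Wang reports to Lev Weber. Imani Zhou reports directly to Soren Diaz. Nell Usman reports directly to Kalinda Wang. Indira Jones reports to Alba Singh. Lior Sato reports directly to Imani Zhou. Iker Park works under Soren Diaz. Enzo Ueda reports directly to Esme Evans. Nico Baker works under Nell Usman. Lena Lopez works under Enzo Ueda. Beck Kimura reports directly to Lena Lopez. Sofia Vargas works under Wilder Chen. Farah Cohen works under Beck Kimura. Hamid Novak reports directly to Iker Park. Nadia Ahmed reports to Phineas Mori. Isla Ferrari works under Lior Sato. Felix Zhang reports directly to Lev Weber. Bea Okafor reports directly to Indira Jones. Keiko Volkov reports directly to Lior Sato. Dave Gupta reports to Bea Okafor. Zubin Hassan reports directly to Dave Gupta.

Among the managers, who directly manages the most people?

Direct-report counts: Soren Diaz has 4; Iker Park has 1; Imani Zhou has 1; Lior Sato has 2; Phineas Mori has 1; Uma Kowalski has 1; Vikram Abara has 3; Wilder Chen has 1; Lev Weber has 3; Kalinda Wang has 1; Nell Usman has 1; Esme Evans has 1; Enzo Ueda has 1; Lena Lopez has 1; Beck Kimura has 1; Alba Singh has 1; Indira Jones has 1; Bea Okafor has 1; Dave Gupta has 1. The largest is 4, held by Soren Diaz.

Soren Diaz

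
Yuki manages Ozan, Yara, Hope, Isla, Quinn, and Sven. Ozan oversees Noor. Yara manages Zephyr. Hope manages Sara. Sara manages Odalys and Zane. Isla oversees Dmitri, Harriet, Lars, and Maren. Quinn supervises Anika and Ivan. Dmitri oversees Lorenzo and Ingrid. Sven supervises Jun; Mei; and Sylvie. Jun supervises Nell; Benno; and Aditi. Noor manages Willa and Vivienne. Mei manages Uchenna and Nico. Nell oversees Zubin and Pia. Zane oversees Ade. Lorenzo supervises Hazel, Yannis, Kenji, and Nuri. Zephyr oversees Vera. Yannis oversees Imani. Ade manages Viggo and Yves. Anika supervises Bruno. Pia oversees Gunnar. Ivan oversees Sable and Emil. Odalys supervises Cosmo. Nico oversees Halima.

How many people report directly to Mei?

Mei directly manages Uchenna, Nico. That is 2 direct reports.

2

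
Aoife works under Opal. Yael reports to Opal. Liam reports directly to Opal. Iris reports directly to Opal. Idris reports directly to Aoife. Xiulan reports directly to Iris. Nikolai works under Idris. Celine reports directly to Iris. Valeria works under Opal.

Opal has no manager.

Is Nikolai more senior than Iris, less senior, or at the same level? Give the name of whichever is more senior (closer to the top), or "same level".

Iris

Nikolai is 3 levels below Opal; Iris is 1. Iris is higher.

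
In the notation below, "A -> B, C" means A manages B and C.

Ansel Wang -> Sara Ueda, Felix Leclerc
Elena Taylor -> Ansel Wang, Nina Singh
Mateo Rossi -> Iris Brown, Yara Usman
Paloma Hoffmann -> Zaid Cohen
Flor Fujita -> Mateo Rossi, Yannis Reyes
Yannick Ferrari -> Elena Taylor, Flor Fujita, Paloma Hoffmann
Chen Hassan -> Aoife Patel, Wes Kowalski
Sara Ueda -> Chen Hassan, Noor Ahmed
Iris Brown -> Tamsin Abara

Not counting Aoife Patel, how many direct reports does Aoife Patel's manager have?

1

Aoife Patel reports to Chen Hassan. Chen Hassan's other direct reports are Wes Kowalski — 1 peer.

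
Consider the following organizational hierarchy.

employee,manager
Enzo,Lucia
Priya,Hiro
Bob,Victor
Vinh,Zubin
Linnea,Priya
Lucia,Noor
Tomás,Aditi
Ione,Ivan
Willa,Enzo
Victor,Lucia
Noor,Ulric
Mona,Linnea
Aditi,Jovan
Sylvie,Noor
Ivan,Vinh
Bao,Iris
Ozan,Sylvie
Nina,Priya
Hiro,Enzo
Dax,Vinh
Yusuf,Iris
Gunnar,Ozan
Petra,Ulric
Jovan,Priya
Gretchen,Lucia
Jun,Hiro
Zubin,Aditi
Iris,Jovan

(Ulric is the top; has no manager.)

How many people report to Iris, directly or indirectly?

Iris directly manages Bao, Yusuf. Bao has no reports. Yusuf has no reports. So Iris's organization is 2 direct reports plus everyone under them: 1 + 1 = 2.

2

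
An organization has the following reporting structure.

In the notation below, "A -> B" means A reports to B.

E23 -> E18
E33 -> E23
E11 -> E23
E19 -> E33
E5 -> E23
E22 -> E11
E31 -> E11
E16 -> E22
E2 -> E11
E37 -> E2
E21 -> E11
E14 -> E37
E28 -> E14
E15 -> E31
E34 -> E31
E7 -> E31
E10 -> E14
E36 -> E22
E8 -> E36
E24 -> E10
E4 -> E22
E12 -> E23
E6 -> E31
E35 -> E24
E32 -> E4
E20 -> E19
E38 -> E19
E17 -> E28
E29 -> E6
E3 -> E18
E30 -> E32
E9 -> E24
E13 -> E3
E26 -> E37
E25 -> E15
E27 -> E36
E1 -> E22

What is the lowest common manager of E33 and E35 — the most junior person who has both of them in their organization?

E23

E33's chain of managers is E23, E18. E35's chain of managers is E24, E10, E14, E37, E2, E11, E23, E18. The first manager that appears in both chains is E23.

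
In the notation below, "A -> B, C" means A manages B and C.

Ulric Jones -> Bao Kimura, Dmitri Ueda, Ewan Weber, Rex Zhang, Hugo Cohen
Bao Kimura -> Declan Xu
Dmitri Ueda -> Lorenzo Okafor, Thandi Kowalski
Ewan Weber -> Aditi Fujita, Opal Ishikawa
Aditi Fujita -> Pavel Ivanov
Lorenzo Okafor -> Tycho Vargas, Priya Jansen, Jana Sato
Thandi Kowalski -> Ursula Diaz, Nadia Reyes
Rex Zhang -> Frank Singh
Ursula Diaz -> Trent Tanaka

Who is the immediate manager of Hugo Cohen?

Hugo Cohen reports directly to Ulric Jones.

Ulric Jones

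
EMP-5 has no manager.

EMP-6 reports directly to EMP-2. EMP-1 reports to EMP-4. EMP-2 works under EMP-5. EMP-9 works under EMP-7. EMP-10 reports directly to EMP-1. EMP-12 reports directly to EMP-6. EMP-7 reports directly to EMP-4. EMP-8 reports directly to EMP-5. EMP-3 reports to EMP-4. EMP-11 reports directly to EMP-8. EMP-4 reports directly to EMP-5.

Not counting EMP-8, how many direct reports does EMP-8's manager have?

EMP-8 reports to EMP-5. EMP-5's other direct reports are EMP-4, EMP-2 — 2 peers.

2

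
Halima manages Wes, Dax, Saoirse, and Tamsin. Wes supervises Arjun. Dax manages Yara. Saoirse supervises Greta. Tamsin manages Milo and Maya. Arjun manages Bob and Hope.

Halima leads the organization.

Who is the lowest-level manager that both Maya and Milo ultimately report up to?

Tamsin

Maya's chain of managers is Tamsin, Halima. Milo's chain of managers is Tamsin, Halima. The first manager that appears in both chains is Tamsin.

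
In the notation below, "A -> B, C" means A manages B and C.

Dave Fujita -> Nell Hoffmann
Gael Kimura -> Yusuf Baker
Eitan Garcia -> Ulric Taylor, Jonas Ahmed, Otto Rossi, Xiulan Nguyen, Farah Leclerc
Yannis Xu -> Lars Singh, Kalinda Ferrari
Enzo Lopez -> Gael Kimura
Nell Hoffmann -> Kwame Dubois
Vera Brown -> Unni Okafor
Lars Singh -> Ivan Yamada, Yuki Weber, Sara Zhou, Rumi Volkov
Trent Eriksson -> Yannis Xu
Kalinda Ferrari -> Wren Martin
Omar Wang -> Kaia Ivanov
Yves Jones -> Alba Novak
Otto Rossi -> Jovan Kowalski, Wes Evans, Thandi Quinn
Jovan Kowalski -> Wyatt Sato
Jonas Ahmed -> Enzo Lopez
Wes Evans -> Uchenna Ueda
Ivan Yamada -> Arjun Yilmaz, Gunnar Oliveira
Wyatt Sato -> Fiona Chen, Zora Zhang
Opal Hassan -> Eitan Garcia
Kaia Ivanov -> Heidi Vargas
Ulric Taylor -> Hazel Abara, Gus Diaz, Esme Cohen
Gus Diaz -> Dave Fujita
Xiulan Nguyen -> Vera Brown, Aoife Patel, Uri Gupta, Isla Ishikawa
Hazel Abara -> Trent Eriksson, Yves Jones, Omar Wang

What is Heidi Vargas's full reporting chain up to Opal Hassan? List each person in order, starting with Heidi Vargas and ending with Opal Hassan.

Heidi Vargas -> Kaia Ivanov -> Omar Wang -> Hazel Abara -> Ulric Taylor -> Eitan Garcia -> Opal Hassan

Heidi Vargas reports to Kaia Ivanov. Kaia Ivanov reports to Omar Wang. Omar Wang reports to Hazel Abara. Hazel Abara reports to Ulric Taylor. Ulric Taylor reports to Eitan Garcia. Eitan Garcia reports to Opal Hassan. Opal Hassan is at the top.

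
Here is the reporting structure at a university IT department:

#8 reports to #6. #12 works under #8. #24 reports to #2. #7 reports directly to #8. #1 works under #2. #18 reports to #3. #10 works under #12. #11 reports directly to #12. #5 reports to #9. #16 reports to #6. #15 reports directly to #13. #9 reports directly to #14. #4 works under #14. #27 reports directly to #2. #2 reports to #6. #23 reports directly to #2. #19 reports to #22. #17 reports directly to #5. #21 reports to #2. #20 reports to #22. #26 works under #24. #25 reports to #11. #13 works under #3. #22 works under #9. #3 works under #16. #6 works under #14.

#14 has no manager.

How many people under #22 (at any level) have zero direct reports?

The people in #22's organization with no one reporting to them are #19, #20. That is 2.

2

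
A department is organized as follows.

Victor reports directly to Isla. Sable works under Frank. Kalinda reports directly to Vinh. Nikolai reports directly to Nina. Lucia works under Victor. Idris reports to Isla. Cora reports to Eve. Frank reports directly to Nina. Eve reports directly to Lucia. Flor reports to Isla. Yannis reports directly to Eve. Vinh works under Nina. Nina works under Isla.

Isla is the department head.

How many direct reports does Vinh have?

1

Vinh directly manages Kalinda. That is 1 direct report.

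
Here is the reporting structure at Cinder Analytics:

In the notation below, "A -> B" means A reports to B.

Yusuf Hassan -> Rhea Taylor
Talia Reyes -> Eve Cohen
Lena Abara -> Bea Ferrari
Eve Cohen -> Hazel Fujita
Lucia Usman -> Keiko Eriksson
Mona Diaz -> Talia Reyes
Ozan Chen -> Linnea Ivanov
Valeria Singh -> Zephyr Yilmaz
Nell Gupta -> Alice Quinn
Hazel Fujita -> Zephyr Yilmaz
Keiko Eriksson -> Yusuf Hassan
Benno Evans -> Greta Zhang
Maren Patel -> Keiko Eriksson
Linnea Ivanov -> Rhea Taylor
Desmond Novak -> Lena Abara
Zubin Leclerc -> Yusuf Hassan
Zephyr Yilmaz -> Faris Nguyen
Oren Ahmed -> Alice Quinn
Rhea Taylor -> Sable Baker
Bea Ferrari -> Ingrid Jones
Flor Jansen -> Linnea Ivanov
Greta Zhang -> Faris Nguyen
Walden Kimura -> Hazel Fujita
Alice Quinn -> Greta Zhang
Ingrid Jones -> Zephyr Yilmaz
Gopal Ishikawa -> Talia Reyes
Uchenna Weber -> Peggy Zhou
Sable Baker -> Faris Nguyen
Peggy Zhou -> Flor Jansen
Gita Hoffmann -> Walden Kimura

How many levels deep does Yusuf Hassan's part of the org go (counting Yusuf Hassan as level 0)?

2

The longest chain under Yusuf Hassan runs Yusuf Hassan → Keiko Eriksson → Lucia Usman, which is 2 levels below Yusuf Hassan.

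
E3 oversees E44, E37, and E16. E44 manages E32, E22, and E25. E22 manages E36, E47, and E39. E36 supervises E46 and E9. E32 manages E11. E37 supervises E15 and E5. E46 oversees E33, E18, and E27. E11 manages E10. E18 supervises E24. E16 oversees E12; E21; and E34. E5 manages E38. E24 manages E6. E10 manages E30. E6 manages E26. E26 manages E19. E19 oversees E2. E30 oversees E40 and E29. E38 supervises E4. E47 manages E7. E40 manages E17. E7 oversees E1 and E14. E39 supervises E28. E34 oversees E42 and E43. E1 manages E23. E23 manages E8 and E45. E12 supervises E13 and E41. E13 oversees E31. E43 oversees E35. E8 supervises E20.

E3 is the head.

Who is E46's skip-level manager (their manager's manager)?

E46 reports to E36, and E36 reports to E22. So E46's skip-level manager is E22.

E22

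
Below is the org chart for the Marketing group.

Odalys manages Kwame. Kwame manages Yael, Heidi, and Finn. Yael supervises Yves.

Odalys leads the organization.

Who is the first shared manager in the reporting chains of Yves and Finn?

Kwame

Yves's chain of managers is Yael, Kwame, Odalys. Finn's chain of managers is Kwame, Odalys. The first manager that appears in both chains is Kwame.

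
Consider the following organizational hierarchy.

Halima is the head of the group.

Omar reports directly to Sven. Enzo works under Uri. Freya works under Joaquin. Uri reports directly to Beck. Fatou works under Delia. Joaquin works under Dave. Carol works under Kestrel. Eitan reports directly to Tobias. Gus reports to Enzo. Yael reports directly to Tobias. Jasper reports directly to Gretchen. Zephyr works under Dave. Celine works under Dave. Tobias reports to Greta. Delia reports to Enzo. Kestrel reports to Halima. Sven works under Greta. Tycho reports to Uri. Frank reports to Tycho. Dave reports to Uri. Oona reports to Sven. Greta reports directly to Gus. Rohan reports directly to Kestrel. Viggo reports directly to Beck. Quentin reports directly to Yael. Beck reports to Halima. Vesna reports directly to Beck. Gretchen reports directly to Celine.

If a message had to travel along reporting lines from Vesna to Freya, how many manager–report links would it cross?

Vesna is 1 level below Beck, and Freya is 4 levels below Beck (their lowest common manager). The shortest path runs up from Vesna to Beck and back down to Freya: 1 + 4 = 5 links.

5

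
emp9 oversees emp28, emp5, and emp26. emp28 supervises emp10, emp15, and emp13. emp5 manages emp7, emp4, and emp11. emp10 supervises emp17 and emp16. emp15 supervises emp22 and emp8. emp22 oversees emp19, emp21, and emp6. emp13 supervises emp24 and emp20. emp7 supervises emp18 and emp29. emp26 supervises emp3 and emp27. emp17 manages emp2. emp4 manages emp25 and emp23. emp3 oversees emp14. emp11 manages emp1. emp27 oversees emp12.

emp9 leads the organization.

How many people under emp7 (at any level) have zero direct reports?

2

The people in emp7's organization with no one reporting to them are emp29, emp18. That is 2.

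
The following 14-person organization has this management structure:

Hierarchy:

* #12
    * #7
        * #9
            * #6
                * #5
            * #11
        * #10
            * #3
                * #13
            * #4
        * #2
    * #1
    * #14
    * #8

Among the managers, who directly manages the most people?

Direct-report counts: #12 has 4; #7 has 3; #10 has 2; #3 has 1; #9 has 2; #6 has 1. The largest is 4, held by #12.

#12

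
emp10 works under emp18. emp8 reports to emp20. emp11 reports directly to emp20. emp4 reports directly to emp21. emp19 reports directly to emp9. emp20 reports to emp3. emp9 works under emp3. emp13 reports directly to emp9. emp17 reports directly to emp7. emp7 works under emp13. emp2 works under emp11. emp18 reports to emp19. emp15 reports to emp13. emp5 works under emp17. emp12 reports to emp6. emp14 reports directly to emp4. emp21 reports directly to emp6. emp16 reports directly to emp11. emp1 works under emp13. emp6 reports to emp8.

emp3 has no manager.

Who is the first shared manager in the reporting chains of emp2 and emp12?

emp20

emp2's chain of managers is emp11, emp20, emp3. emp12's chain of managers is emp6, emp8, emp20, emp3. The first manager that appears in both chains is emp20.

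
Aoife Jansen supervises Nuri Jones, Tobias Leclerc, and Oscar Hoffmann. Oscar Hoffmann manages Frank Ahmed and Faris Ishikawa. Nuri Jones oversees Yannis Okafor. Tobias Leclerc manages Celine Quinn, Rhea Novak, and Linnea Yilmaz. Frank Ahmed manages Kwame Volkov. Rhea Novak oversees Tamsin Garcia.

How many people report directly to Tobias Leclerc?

Tobias Leclerc directly manages Celine Quinn, Rhea Novak, Linnea Yilmaz. That is 3 direct reports.

3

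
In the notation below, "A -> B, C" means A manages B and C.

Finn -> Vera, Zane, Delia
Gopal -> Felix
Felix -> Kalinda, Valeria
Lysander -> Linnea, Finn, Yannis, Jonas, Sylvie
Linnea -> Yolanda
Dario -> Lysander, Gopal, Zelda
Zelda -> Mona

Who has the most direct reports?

Lysander

Direct-report counts: Dario has 3; Zelda has 1; Gopal has 1; Felix has 2; Lysander has 5; Finn has 3; Linnea has 1. The largest is 5, held by Lysander.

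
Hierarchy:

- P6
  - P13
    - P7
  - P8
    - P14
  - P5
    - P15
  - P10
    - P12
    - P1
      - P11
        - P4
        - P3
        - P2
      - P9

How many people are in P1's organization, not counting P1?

P1 directly manages P11, P9. Under P11: P2, P3, P4 (3). P9 has no reports. So P1's organization is 2 direct reports plus everyone under them: 4 + 1 = 5.

5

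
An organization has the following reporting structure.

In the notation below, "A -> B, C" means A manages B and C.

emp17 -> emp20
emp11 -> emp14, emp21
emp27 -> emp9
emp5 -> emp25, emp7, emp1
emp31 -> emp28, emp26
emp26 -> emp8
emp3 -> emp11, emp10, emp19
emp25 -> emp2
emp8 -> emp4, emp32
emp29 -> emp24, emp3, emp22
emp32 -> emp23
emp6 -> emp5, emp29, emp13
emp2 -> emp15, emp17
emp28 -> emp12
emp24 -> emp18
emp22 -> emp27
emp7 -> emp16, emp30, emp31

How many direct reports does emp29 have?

3

emp29 directly manages emp24, emp3, emp22. That is 3 direct reports.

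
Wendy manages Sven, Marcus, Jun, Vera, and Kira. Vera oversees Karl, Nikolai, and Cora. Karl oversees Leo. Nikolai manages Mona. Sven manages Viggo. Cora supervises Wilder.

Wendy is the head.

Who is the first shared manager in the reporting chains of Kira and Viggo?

Wendy

Kira's chain of managers is Wendy. Viggo's chain of managers is Sven, Wendy. The first manager that appears in both chains is Wendy.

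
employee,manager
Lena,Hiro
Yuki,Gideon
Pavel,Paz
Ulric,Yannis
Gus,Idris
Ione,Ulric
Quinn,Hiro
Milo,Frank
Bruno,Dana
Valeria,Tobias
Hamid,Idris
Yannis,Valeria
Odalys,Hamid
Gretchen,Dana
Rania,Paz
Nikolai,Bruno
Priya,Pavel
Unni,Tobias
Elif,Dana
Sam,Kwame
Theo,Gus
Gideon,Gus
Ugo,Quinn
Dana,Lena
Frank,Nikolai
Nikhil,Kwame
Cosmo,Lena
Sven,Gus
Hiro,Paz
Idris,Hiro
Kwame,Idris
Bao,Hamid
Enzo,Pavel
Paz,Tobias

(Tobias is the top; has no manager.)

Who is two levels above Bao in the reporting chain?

Idris

Bao reports to Hamid, and Hamid reports to Idris. So Bao's skip-level manager is Idris.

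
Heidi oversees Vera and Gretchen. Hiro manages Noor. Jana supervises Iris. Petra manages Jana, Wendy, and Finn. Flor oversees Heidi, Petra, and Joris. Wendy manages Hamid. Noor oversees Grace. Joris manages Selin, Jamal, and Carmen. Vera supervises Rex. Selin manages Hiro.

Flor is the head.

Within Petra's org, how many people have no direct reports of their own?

The people in Petra's organization with no one reporting to them are Finn, Iris, Hamid. That is 3.

3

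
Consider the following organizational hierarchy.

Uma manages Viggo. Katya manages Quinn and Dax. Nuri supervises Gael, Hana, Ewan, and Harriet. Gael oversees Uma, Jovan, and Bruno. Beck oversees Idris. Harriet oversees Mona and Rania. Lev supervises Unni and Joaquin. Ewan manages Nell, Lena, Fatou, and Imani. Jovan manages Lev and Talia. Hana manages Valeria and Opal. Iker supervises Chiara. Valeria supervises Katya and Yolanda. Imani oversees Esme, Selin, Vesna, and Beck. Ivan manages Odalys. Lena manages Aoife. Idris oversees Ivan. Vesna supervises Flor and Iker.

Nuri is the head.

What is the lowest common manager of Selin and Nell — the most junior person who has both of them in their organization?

Ewan

Selin's chain of managers is Imani, Ewan, Nuri. Nell's chain of managers is Ewan, Nuri. The first manager that appears in both chains is Ewan.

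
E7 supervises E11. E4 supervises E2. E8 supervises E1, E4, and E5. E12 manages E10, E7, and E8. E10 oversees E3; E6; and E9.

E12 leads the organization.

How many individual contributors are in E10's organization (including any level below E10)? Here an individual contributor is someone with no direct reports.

3

The people in E10's organization with no one reporting to them are E3, E9, E6. That is 3.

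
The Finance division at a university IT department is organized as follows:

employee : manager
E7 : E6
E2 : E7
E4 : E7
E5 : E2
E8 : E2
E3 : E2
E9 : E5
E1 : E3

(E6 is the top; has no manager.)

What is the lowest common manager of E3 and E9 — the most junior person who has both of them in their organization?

E3's chain of managers is E2, E7, E6. E9's chain of managers is E5, E2, E7, E6. The first manager that appears in both chains is E2.

E2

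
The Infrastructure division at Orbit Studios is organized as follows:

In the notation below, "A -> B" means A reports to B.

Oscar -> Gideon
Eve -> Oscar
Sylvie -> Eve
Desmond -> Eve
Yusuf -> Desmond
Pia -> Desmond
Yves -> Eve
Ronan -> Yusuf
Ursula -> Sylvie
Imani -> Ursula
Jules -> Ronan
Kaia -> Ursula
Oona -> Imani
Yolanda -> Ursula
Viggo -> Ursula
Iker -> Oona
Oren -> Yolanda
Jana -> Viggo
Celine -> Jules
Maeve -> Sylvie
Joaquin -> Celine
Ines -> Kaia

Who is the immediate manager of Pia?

Pia reports directly to Desmond.

Desmond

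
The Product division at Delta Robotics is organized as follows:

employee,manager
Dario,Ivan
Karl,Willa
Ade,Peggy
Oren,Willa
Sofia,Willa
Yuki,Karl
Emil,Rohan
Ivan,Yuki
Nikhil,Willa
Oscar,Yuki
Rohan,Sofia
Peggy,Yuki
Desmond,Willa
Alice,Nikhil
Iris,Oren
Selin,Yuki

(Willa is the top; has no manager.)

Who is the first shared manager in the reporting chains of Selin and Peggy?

Yuki

Selin's chain of managers is Yuki, Karl, Willa. Peggy's chain of managers is Yuki, Karl, Willa. The first manager that appears in both chains is Yuki.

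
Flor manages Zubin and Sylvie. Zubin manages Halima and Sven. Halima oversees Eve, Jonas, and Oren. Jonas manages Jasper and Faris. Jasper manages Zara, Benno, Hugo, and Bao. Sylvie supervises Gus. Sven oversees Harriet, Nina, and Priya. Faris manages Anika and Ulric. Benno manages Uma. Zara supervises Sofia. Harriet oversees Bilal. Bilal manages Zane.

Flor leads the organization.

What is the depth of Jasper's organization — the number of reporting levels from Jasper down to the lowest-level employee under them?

2

The longest chain under Jasper runs Jasper → Zara → Sofia, which is 2 levels below Jasper.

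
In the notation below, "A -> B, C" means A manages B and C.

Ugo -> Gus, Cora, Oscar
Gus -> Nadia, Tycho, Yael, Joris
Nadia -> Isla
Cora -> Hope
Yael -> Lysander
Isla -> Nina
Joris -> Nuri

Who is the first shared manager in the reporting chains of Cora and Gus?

Cora's chain of managers is Ugo. Gus's chain of managers is Ugo. The first manager that appears in both chains is Ugo.

Ugo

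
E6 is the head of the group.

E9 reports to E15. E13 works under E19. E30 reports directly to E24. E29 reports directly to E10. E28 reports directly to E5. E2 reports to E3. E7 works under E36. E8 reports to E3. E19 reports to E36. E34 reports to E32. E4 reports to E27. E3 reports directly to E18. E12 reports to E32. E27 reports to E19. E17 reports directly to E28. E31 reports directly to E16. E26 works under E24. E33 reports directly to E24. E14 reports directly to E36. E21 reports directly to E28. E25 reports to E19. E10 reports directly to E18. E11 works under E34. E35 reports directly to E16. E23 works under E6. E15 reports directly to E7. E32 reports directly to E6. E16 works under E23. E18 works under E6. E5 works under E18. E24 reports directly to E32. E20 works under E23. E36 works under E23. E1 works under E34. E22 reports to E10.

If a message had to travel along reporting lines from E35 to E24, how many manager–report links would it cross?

5

E35 is 3 levels below E6, and E24 is 2 levels below E6 (their lowest common manager). The shortest path runs up from E35 to E6 and back down to E24: 3 + 2 = 5 links.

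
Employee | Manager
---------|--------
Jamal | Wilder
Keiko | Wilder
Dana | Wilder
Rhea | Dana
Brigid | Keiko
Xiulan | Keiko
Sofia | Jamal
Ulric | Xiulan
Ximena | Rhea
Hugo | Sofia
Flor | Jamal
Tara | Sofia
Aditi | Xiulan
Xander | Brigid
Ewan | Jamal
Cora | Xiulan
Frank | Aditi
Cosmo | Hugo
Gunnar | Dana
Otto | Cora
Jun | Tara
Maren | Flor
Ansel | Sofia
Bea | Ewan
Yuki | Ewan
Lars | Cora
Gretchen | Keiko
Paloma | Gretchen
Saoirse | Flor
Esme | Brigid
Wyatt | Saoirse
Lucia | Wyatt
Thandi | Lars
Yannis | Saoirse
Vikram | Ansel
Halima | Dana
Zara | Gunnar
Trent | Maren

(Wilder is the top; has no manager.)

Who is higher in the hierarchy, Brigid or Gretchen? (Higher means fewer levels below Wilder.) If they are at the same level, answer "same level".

same level

Both Brigid and Gretchen are 2 levels below Wilder.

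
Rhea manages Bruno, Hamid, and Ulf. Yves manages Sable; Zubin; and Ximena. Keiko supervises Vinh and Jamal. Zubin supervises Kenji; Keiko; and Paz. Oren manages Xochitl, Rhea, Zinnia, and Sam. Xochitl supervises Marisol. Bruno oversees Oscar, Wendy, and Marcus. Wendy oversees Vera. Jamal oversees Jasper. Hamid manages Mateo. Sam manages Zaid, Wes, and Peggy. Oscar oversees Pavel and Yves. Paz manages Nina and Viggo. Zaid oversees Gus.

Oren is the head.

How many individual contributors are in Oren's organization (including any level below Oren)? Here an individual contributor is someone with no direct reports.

The people in Oren's organization with no one reporting to them are Zinnia, Peggy, Wes, Gus, Marisol, Ulf, Mateo, Marcus, Vera, Pavel, Sable, Ximena, Viggo, Nina, Jasper, Vinh, Kenji. That is 17.

17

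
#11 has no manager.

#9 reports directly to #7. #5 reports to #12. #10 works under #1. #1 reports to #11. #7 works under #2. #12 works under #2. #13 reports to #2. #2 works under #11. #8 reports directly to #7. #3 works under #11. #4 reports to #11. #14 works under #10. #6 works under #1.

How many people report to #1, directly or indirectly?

#1 directly manages #6, #10. #6 has no reports. Under #10: #14 (1). So #1's organization is 2 direct reports plus everyone under them: 1 + 2 = 3.

3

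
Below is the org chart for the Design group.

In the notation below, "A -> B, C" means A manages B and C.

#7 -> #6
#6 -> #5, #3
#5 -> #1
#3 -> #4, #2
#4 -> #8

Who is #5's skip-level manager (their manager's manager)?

#5 reports to #6, and #6 reports to #7. So #5's skip-level manager is #7.

#7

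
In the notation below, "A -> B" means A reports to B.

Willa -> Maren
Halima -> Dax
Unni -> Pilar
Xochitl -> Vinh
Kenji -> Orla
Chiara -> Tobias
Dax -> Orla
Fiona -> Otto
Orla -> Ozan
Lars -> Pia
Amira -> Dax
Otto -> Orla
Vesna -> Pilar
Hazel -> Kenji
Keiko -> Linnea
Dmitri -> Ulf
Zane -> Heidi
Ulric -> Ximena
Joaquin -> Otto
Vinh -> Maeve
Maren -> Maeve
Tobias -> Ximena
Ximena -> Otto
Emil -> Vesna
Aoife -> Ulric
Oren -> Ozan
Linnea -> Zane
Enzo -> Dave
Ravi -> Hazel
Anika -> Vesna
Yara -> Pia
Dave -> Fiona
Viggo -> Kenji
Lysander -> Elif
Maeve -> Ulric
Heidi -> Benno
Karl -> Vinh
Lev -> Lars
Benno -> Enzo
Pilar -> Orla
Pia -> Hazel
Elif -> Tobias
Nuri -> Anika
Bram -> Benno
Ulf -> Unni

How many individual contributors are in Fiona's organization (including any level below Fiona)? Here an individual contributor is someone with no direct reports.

2

The people in Fiona's organization with no one reporting to them are Bram, Keiko. That is 2.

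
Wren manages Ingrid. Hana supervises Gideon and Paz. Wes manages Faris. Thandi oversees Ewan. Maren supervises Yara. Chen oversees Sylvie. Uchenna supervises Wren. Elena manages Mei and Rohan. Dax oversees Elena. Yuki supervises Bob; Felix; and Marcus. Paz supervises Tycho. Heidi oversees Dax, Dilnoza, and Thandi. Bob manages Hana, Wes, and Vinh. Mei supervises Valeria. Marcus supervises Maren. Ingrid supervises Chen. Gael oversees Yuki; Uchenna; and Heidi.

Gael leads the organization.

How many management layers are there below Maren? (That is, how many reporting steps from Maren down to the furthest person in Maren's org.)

1

The longest chain under Maren runs Maren → Yara, which is 1 level below Maren.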